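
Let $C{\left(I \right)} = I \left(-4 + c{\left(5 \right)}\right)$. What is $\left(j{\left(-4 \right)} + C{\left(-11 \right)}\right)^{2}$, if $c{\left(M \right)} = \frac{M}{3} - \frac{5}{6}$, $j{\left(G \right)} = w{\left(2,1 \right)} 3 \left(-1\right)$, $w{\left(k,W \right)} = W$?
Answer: $\frac{36481}{36} \approx 1013.4$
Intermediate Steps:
$j{\left(G \right)} = -3$ ($j{\left(G \right)} = 1 \cdot 3 \left(-1\right) = 3 \left(-1\right) = -3$)
$c{\left(M \right)} = - \frac{5}{6} + \frac{M}{3}$ ($c{\left(M \right)} = M \frac{1}{3} - \frac{5}{6} = \frac{M}{3} - \frac{5}{6} = - \frac{5}{6} + \frac{M}{3}$)
$C{\left(I \right)} = - \frac{19 I}{6}$ ($C{\left(I \right)} = I \left(-4 + \left(- \frac{5}{6} + \frac{1}{3} \cdot 5\right)\right) = I \left(-4 + \left(- \frac{5}{6} + \frac{5}{3}\right)\right) = I \left(-4 + \frac{5}{6}\right) = I \left(- \frac{19}{6}\right) = - \frac{19 I}{6}$)
$\left(j{\left(-4 \right)} + C{\left(-11 \right)}\right)^{2} = \left(-3 - - \frac{209}{6}\right)^{2} = \left(-3 + \frac{209}{6}\right)^{2} = \left(\frac{191}{6}\right)^{2} = \frac{36481}{36}$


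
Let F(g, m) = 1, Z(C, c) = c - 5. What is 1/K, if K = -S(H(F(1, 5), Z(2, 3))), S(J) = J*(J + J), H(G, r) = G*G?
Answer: -½ ≈ -0.50000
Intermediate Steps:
Z(C, c) = -5 + c
H(G, r) = G²
S(J) = 2*J² (S(J) = J*(2*J) = 2*J²)
K = -2 (K = -2*(1²)² = -2*1² = -2 ≈ -2.0000)
1/K = 1/(-2) = -½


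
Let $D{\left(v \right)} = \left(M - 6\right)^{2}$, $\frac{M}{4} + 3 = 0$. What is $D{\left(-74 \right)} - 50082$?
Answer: $-49758$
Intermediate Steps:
$M = -12$ ($M = -12 + 4 \cdot 0 = -12 + 0 = -12$)
$D{\left(v \right)} = 324$ ($D{\left(v \right)} = \left(-12 - 6\right)^{2} = \left(-18\right)^{2} = 324$)
$D{\left(-74 \right)} - 50082 = 324 - 50082 = -49758$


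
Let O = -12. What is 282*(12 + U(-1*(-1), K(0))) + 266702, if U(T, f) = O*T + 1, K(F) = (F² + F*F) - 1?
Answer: 266984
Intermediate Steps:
K(F) = -1 + 2*F² (K(F) = (F² + F²) - 1 = 2*F² - 1 = -1 + 2*F²)
U(T, f) = 1 - 12*T (U(T, f) = -12*T + 1 = 1 - 12*T)
282*(12 + U(-1*(-1), K(0))) + 266702 = 282*(12 + (1 - (-12)*(-1))) + 266702 = 282*(12 + (1 - 12*1)) + 266702 = 282*(12 + (1 - 12)) + 266702 = 282*(12 - 11) + 266702 = 282*1 + 266702 = 282 + 266702 = 266984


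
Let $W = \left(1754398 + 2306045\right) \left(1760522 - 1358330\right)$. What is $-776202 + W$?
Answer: $1633076914854$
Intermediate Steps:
$W = 1633077691056$ ($W = 4060443 \cdot 402192 = 1633077691056$)
$-776202 + W = -776202 + 1633077691056 = 1633076914854$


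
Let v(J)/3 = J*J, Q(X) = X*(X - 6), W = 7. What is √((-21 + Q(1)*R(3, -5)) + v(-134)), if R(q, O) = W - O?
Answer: √53787 ≈ 231.92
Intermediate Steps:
Q(X) = X*(-6 + X)
R(q, O) = 7 - O
v(J) = 3*J² (v(J) = 3*(J*J) = 3*J²)
√((-21 + Q(1)*R(3, -5)) + v(-134)) = √((-21 + (1*(-6 + 1))*(7 - 1*(-5))) + 3*(-134)²) = √((-21 + (1*(-5))*(7 + 5)) + 3*17956) = √((-21 - 5*12) + 53868) = √((-21 - 60) + 53868) = √(-81 + 53868) = √53787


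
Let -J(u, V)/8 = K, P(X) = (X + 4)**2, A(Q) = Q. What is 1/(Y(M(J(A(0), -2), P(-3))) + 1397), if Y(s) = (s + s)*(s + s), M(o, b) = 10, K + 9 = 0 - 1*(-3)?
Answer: 1/1797 ≈ 0.00055648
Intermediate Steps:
P(X) = (4 + X)**2
K = -6 (K = -9 + (0 - 1*(-3)) = -9 + (0 + 3) = -9 + 3 = -6)
J(u, V) = 48 (J(u, V) = -8*(-6) = 48)
Y(s) = 4*s**2 (Y(s) = (2*s)*(2*s) = 4*s**2)
1/(Y(M(J(A(0), -2), P(-3))) + 1397) = 1/(4*10**2 + 1397) = 1/(4*100 + 1397) = 1/(400 + 1397) = 1/1797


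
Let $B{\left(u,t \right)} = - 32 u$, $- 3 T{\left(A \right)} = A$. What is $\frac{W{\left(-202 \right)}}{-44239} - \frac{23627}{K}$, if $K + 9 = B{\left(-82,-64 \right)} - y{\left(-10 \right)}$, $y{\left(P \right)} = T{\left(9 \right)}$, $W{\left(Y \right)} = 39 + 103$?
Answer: $- \frac{1045606609}{115817702} \approx -9.028$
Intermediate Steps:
$T{\left(A \right)} = - \frac{A}{3}$
$W{\left(Y \right)} = 142$
$y{\left(P \right)} = -3$ ($y{\left(P \right)} = \left(- \frac{1}{3}\right) 9 = -3$)
$K = 2618$ ($K = -9 - -2627 = -9 + \left(2624 + 3\right) = -9 + 2627 = 2618$)
$\frac{W{\left(-202 \right)}}{-44239} - \frac{23627}{K} = \frac{142}{-44239} - \frac{23627}{2618} = 142 \left(- \frac{1}{44239}\right) - \frac{23627}{2618} = - \frac{142}{44239} - \frac{23627}{2618} = - \frac{1045606609}{115817702}$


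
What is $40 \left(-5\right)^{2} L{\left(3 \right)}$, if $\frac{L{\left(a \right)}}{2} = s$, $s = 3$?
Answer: $6000$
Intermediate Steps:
$L{\left(a \right)} = 6$ ($L{\left(a \right)} = 2 \cdot 3 = 6$)
$40 \left(-5\right)^{2} L{\left(3 \right)} = 40 \left(-5\right)^{2} \cdot 6 = 40 \cdot 25 \cdot 6 = 1000 \cdot 6 = 6000$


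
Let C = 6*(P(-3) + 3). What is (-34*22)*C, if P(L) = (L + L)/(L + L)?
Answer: -17952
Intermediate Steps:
P(L) = 1 (P(L) = (2*L)/((2*L)) = (2*L)*(1/(2*L)) = 1)
C = 24 (C = 6*(1 + 3) = 6*4 = 24)
(-34*22)*C = -34*22*24 = -748*24 = -17952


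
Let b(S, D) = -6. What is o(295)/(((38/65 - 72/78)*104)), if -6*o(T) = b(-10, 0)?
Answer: -5/176 ≈ -0.028409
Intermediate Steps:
o(T) = 1 (o(T) = -⅙*(-6) = 1)
o(295)/(((38/65 - 72/78)*104)) = 1/((38/65 - 72/78)*104) = 1/((38*(1/65) - 72*1/78)*104) = 1/((38/65 - 12/13)*104) = 1/(-22/65*104) = 1/(-176/5) = 1*(-5/176) = -5/176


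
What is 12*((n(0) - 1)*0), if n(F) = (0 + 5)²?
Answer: 0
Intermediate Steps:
n(F) = 25 (n(F) = 5² = 25)
12*((n(0) - 1)*0) = 12*((25 - 1)*0) = 12*(24*0) = 12*0 = 0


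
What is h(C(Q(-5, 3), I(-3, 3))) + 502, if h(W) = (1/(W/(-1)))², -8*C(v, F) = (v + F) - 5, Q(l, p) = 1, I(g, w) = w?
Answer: 566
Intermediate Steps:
C(v, F) = 5/8 - F/8 - v/8 (C(v, F) = -((v + F) - 5)/8 = -((F + v) - 5)/8 = -(-5 + F + v)/8 = 5/8 - F/8 - v/8)
h(W) = W⁻² (h(W) = (1/(W*(-1)))² = (1/(-W))² = (-1/W)² = W⁻²)
h(C(Q(-5, 3), I(-3, 3))) + 502 = (5/8 - ⅛*3 - ⅛*1)⁻² + 502 = (5/8 - 3/8 - ⅛)⁻² + 502 = (⅛)⁻² + 502 = 64 + 502 = 566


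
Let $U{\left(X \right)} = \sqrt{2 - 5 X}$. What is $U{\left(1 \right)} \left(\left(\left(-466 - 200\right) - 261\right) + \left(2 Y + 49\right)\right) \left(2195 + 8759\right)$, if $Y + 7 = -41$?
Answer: $- 10669196 i \sqrt{3} \approx - 1.848 \cdot 10^{7} i$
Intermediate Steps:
$Y = -48$ ($Y = -7 - 41 = -48$)
$U{\left(1 \right)} \left(\left(\left(-466 - 200\right) - 261\right) + \left(2 Y + 49\right)\right) \left(2195 + 8759\right) = \sqrt{2 - 5} \left(\left(\left(-466 - 200\right) - 261\right) + \left(2 \left(-48\right) + 49\right)\right) \left(2195 + 8759\right) = \sqrt{2 - 5} \left(\left(-666 - 261\right) + \left(-96 + 49\right)\right) 10954 = \sqrt{-3} \left(-927 - 47\right) 10954 = i \sqrt{3} \left(\left(-974\right) 10954\right) = i \sqrt{3} \left(-10669196\right) = - 10669196 i \sqrt{3}$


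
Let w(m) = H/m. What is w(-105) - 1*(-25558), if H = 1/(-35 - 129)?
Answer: 440108761/17220 ≈ 25558.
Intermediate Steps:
H = -1/164 (H = 1/(-164) = -1/164 ≈ -0.0060976)
w(m) = -1/(164*m)
w(-105) - 1*(-25558) = -1/164/(-105) - 1*(-25558) = -1/164*(-1/105) + 25558 = 1/17220 + 25558 = 440108761/17220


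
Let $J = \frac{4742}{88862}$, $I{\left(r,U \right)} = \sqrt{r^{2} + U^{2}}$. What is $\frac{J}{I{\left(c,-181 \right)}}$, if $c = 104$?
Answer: $\frac{2371 \sqrt{43577}}{1936169687} \approx 0.00025563$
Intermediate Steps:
$I{\left(r,U \right)} = \sqrt{U^{2} + r^{2}}$
$J = \frac{2371}{44431}$ ($J = 4742 \cdot \frac{1}{88862} = \frac{2371}{44431} \approx 0.053364$)
$\frac{J}{I{\left(c,-181 \right)}} = \frac{2371}{44431 \sqrt{\left(-181\right)^{2} + 104^{2}}} = \frac{2371}{44431 \sqrt{32761 + 10816}} = \frac{2371}{44431 \sqrt{43577}} = \frac{2371 \frac{\sqrt{43577}}{43577}}{44431} = \frac{2371 \sqrt{43577}}{1936169687}$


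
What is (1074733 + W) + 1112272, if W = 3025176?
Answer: 5212181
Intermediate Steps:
(1074733 + W) + 1112272 = (1074733 + 3025176) + 1112272 = 4099909 + 1112272 = 5212181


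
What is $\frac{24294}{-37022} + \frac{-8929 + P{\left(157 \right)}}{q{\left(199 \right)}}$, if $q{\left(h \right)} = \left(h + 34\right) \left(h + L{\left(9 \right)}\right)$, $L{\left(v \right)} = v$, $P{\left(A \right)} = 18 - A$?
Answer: $- \frac{189137489}{224279276} \approx -0.84331$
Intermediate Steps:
$q{\left(h \right)} = \left(9 + h\right) \left(34 + h\right)$ ($q{\left(h \right)} = \left(h + 34\right) \left(h + 9\right) = \left(34 + h\right) \left(9 + h\right) = \left(9 + h\right) \left(34 + h\right)$)
$\frac{24294}{-37022} + \frac{-8929 + P{\left(157 \right)}}{q{\left(199 \right)}} = \frac{24294}{-37022} + \frac{-8929 + \left(18 - 157\right)}{306 + 199^{2} + 43 \cdot 199} = 24294 \left(- \frac{1}{37022}\right) + \frac{-8929 + \left(18 - 157\right)}{306 + 39601 + 8557} = - \frac{12147}{18511} + \frac{-8929 - 139}{48464} = - \frac{12147}{18511} - \frac{2267}{12116} = - \frac{189137489}{224279276}$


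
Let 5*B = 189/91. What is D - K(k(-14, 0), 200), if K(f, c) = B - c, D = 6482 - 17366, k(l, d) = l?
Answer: -694487/65 ≈ -10684.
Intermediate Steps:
B = 27/65 (B = (189/91)/5 = (189*(1/91))/5 = (⅕)*(27/13) = 27/65 ≈ 0.41538)
D = -10884
K(f, c) = 27/65 - c
D - K(k(-14, 0), 200) = -10884 - (27/65 - 1*200) = -10884 - (27/65 - 200) = -10884 - 1*(-12973/65) = -10884 + 12973/65 = -694487/65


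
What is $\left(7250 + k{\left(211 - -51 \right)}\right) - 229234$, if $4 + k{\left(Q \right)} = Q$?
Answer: $-221726$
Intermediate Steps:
$k{\left(Q \right)} = -4 + Q$
$\left(7250 + k{\left(211 - -51 \right)}\right) - 229234 = \left(7250 + \left(-4 + \left(211 - -51\right)\right)\right) - 229234 = \left(7250 + \left(-4 + \left(211 + 51\right)\right)\right) - 229234 = \left(7250 + \left(-4 + 262\right)\right) - 229234 = \left(7250 + 258\right) - 229234 = 7508 - 229234 = -221726$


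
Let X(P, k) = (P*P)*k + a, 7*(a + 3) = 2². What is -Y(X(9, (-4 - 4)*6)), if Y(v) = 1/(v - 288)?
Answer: 7/29249 ≈ 0.00023932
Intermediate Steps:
a = -17/7 (a = -3 + (⅐)*2² = -3 + (⅐)*4 = -3 + 4/7 = -17/7 ≈ -2.4286)
X(P, k) = -17/7 + k*P² (X(P, k) = (P*P)*k - 17/7 = P²*k - 17/7 = k*P² - 17/7 = -17/7 + k*P²)
Y(v) = 1/(-288 + v)
-Y(X(9, (-4 - 4)*6)) = -1/(-288 + (-17/7 + ((-4 - 4)*6)*9²)) = -1/(-288 + (-17/7 - 8*6*81)) = -1/(-288 + (-17/7 - 48*81)) = -1/(-288 + (-17/7 - 3888)) = -1/(-288 - 27233/7) = -1/(-29249/7) = -1*(-7/29249) = 7/29249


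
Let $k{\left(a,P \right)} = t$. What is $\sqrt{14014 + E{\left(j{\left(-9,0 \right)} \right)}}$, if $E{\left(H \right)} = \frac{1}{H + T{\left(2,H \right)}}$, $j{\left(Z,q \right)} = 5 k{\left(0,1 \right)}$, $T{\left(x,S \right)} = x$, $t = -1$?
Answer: $\frac{\sqrt{126123}}{3} \approx 118.38$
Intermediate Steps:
$k{\left(a,P \right)} = -1$
$j{\left(Z,q \right)} = -5$ ($j{\left(Z,q \right)} = 5 \left(-1\right) = -5$)
$E{\left(H \right)} = \frac{1}{2 + H}$ ($E{\left(H \right)} = \frac{1}{H + 2} = \frac{1}{2 + H}$)
$\sqrt{14014 + E{\left(j{\left(-9,0 \right)} \right)}} = \sqrt{14014 + \frac{1}{2 - 5}} = \sqrt{14014 + \frac{1}{-3}} = \sqrt{14014 - \frac{1}{3}} = \sqrt{\frac{42041}{3}} = \frac{\sqrt{126123}}{3}$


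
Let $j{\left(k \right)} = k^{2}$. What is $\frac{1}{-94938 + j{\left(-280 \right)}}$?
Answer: $- \frac{1}{16538} \approx -6.0467 \cdot 10^{-5}$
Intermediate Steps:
$\frac{1}{-94938 + j{\left(-280 \right)}} = \frac{1}{-94938 + \left(-280\right)^{2}} = \frac{1}{-94938 + 78400} = \frac{1}{-16538} = - \frac{1}{16538}$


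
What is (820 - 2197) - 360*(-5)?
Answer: 423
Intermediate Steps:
(820 - 2197) - 360*(-5) = -1377 + 1800 = 423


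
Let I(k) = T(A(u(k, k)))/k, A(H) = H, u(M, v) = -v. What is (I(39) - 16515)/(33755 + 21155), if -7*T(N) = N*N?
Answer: -57822/192185 ≈ -0.30087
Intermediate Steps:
T(N) = -N²/7 (T(N) = -N*N/7 = -N²/7)
I(k) = -k/7 (I(k) = (-k²/7)/k = -k/7)
(I(39) - 16515)/(33755 + 21155) = (-⅐*39 - 16515)/(33755 + 21155) = (-39/7 - 16515)/54910 = -115644/7*1/54910 = -57822/192185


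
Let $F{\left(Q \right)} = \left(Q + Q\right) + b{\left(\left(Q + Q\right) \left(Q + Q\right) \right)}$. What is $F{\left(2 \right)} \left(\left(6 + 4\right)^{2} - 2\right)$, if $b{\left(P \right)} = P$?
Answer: $1960$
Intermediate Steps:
$F{\left(Q \right)} = 2 Q + 4 Q^{2}$ ($F{\left(Q \right)} = \left(Q + Q\right) + \left(Q + Q\right) \left(Q + Q\right) = 2 Q + 2 Q 2 Q = 2 Q + 4 Q^{2}$)
$F{\left(2 \right)} \left(\left(6 + 4\right)^{2} - 2\right) = 2 \cdot 2 \left(1 + 2 \cdot 2\right) \left(\left(6 + 4\right)^{2} - 2\right) = 2 \cdot 2 \left(1 + 4\right) \left(10^{2} - 2\right) = 2 \cdot 2 \cdot 5 \left(100 - 2\right) = 20 \cdot 98 = 1960$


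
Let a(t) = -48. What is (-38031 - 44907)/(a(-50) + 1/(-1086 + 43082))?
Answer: 3483064248/2015807 ≈ 1727.9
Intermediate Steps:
(-38031 - 44907)/(a(-50) + 1/(-1086 + 43082)) = (-38031 - 44907)/(-48 + 1/(-1086 + 43082)) = -82938/(-48 + 1/41996) = -82938/(-2015807/41996) = -82938*(-41996/2015807) = 3483064248/2015807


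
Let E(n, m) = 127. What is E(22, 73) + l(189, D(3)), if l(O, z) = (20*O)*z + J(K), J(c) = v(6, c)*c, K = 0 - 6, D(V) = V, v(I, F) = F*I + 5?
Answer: 11653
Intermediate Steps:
v(I, F) = 5 + F*I
K = -6
J(c) = c*(5 + 6*c) (J(c) = (5 + c*6)*c = (5 + 6*c)*c = c*(5 + 6*c))
l(O, z) = 186 + 20*O*z (l(O, z) = (20*O)*z - 6*(5 + 6*(-6)) = 20*O*z - 6*(5 - 36) = 20*O*z - 6*(-31) = 20*O*z + 186 = 186 + 20*O*z)
E(22, 73) + l(189, D(3)) = 127 + (186 + 20*189*3) = 127 + (186 + 11340) = 127 + 11526 = 11653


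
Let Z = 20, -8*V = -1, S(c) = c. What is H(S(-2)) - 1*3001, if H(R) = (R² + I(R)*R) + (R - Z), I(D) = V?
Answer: -12077/4 ≈ -3019.3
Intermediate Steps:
V = ⅛ (V = -⅛*(-1) = ⅛ ≈ 0.12500)
I(D) = ⅛
H(R) = -20 + R² + 9*R/8 (H(R) = (R² + R/8) + (R - 1*20) = (R² + R/8) + (R - 20) = (R² + R/8) + (-20 + R) = -20 + R² + 9*R/8)
H(S(-2)) - 1*3001 = (-20 + (-2)² + (9/8)*(-2)) - 1*3001 = (-20 + 4 - 9/4) - 3001 = -73/4 - 3001 = -12077/4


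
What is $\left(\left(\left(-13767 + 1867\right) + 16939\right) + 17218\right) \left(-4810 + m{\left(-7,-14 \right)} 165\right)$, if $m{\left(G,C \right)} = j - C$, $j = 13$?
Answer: $-7901235$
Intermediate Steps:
$m{\left(G,C \right)} = 13 - C$
$\left(\left(\left(-13767 + 1867\right) + 16939\right) + 17218\right) \left(-4810 + m{\left(-7,-14 \right)} 165\right) = \left(\left(\left(-13767 + 1867\right) + 16939\right) + 17218\right) \left(-4810 + \left(13 - -14\right) 165\right) = \left(\left(-11900 + 16939\right) + 17218\right) \left(-4810 + \left(13 + 14\right) 165\right) = \left(5039 + 17218\right) \left(-4810 + 27 \cdot 165\right) = 22257 \left(-4810 + 4455\right) = 22257 \left(-355\right) = -7901235$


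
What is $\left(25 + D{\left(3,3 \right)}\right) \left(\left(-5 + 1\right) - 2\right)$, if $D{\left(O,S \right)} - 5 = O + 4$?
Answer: $-222$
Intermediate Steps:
$D{\left(O,S \right)} = 9 + O$ ($D{\left(O,S \right)} = 5 + \left(O + 4\right) = 5 + \left(4 + O\right) = 9 + O$)
$\left(25 + D{\left(3,3 \right)}\right) \left(\left(-5 + 1\right) - 2\right) = \left(25 + \left(9 + 3\right)\right) \left(\left(-5 + 1\right) - 2\right) = \left(25 + 12\right) \left(-4 - 2\right) = 37 \left(-6\right) = -222$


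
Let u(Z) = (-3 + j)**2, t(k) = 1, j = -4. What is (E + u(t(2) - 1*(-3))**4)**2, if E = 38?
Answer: 33233368695921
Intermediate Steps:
u(Z) = 49 (u(Z) = (-3 - 4)**2 = (-7)**2 = 49)
(E + u(t(2) - 1*(-3))**4)**2 = (38 + 49**4)**2 = (38 + 5764801)**2 = 5764839**2 = 33233368695921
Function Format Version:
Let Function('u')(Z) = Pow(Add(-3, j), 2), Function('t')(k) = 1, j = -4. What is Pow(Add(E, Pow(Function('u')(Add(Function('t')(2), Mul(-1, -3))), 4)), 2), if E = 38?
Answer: 33233368695921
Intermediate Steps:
Function('u')(Z) = 49 (Function('u')(Z) = Pow(Add(-3, -4), 2) = Pow(-7, 2) = 49)
Pow(Add(E, Pow(Function('u')(Add(Function('t')(2), Mul(-1, -3))), 4)), 2) = Pow(Add(38, Pow(49, 4)), 2) = Pow(Add(38, 5764801), 2) = Pow(5764839, 2) = 33233368695921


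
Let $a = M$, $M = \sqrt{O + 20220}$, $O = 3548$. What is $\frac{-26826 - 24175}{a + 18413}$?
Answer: $- \frac{939081413}{339014801} + \frac{102002 \sqrt{5942}}{339014801} \approx -2.7468$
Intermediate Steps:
$M = 2 \sqrt{5942}$ ($M = \sqrt{3548 + 20220} = \sqrt{23768} = 2 \sqrt{5942} \approx 154.17$)
$a = 2 \sqrt{5942} \approx 154.17$
$\frac{-26826 - 24175}{a + 18413} = \frac{-26826 - 24175}{2 \sqrt{5942} + 18413} = - \frac{51001}{18413 + 2 \sqrt{5942}}$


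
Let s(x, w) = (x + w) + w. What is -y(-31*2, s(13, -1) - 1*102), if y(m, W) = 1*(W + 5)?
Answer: 86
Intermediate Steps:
s(x, w) = x + 2*w (s(x, w) = (w + x) + w = x + 2*w)
y(m, W) = 5 + W (y(m, W) = 1*(5 + W) = 5 + W)
-y(-31*2, s(13, -1) - 1*102) = -(5 + ((13 + 2*(-1)) - 1*102)) = -(5 + ((13 - 2) - 102)) = -(5 + (11 - 102)) = -(5 - 91) = -1*(-86) = 86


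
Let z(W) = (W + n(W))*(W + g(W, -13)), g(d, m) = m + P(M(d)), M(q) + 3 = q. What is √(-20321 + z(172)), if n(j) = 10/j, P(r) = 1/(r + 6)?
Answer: 1248*√10234/1505 ≈ 83.888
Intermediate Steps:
M(q) = -3 + q
P(r) = 1/(6 + r)
g(d, m) = m + 1/(3 + d) (g(d, m) = m + 1/(6 + (-3 + d)) = m + 1/(3 + d))
z(W) = (W + 10/W)*(W + (-38 - 13*W)/(3 + W)) (z(W) = (W + 10/W)*(W + (1 - 13*(3 + W))/(3 + W)) = (W + 10/W)*(W + (1 + (-39 - 13*W))/(3 + W)) = (W + 10/W)*(W + (-38 - 13*W)/(3 + W)))
√(-20321 + z(172)) = √(-20321 + (-380 + 172⁴ - 100*172 - 28*172² - 10*172³)/(172*(3 + 172))) = √(-20321 + (1/172)*(-380 + 875213056 - 17200 - 28*29584 - 10*5088448)/175) = √(-20321 + (1/172)*(1/175)*(-380 + 875213056 - 17200 - 828352 - 50884480)) = √(-20321 + (1/172)*(1/175)*823482644) = √(-20321 + 205870661/7525) = √(52955136/7525) = 1248*√10234/1505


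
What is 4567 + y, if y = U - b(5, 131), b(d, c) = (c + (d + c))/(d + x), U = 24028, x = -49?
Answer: 1258447/44 ≈ 28601.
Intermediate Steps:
b(d, c) = (d + 2*c)/(-49 + d) (b(d, c) = (c + (d + c))/(d - 49) = (c + (c + d))/(-49 + d) = (d + 2*c)/(-49 + d))
y = 1057499/44 (y = 24028 - (5 + 2*131)/(-49 + 5) = 24028 - (5 + 262)/(-44) = 24028 - (-1)*267/44 = 24028 - 1*(-267/44) = 24028 + 267/44 = 1057499/44 ≈ 24034.)
4567 + y = 4567 + 1057499/44 = 1258447/44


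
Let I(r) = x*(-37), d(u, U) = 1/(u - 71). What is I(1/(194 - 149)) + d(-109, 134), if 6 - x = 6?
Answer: -1/180 ≈ -0.0055556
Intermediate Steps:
x = 0 (x = 6 - 1*6 = 6 - 6 = 0)
d(u, U) = 1/(-71 + u)
I(r) = 0 (I(r) = 0*(-37) = 0)
I(1/(194 - 149)) + d(-109, 134) = 0 + 1/(-71 - 109) = 0 + 1/(-180) = 0 - 1/180 = -1/180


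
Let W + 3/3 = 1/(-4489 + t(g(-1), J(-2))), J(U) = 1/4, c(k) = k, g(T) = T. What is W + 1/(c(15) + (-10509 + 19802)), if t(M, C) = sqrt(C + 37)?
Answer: -750351680293/750265150180 - 2*sqrt(149)/80604335 ≈ -1.0001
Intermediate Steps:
J(U) = 1/4
t(M, C) = sqrt(37 + C)
W = -1 + 1/(-4489 + sqrt(149)/2) (W = -1 + 1/(-4489 + sqrt(37 + 1/4)) = -1 + 1/(-4489 + sqrt(149/4)) = -1 + 1/(-4489 + sqrt(149)/2) ≈ -1.0002)
W + 1/(c(15) + (-10509 + 19802)) = (-80622291/80604335 - 2*sqrt(149)/80604335) + 1/(15 + (-10509 + 19802)) = (-80622291/80604335 - 2*sqrt(149)/80604335) + 1/(15 + 9293) = (-80622291/80604335 - 2*sqrt(149)/80604335) + 1/9308 = -750351680293/750265150180 - 2*sqrt(149)/80604335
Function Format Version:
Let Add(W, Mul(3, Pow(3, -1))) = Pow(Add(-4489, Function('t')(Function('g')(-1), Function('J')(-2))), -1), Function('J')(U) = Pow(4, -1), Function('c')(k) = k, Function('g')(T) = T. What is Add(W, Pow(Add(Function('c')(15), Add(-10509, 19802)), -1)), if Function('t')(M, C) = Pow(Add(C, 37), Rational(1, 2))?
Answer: Add(Rational(-750351680293, 750265150180), Mul(Rational(-2, 80604335), Pow(149, Rational(1, 2)))) ≈ -1.0001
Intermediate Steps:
Function('J')(U) = Rational(1, 4)
Function('t')(M, C) = Pow(Add(37, C), Rational(1, 2))
W = Add(-1, Pow(Add(-4489, Mul(Rational(1, 2), Pow(149, Rational(1, 2)))), -1)) (W = Add(-1, Pow(Add(-4489, Pow(Add(37, Rational(1, 4)), Rational(1, 2))), -1)) = Add(-1, Pow(Add(-4489, Pow(Rational(149, 4), Rational(1, 2))), -1)) = Add(-1, Pow(Add(-4489, Mul(Rational(1, 2), Pow(149, Rational(1, 2)))), -1)) ≈ -1.0002)
Add(W, Pow(Add(Function('c')(15), Add(-10509, 19802)), -1)) = Add(Add(Rational(-80622291, 80604335), Mul(Rational(-2, 80604335), Pow(149, Rational(1, 2)))), Pow(Add(15, Add(-10509, 19802)), -1)) = Add(Add(Rational(-80622291, 80604335), Mul(Rational(-2, 80604335), Pow(149, Rational(1, 2)))), Pow(Add(15, 9293), -1)) = Add(Add(Rational(-80622291, 80604335), Mul(Rational(-2, 80604335), Pow(149, Rational(1, 2)))), Pow(9308, -1)) = Add(Add(Rational(-80622291, 80604335), Mul(Rational(-2, 80604335), Pow(149, Rational(1, 2)))), Rational(1, 9308)) = Add(Rational(-750351680293, 750265150180), Mul(Rational(-2, 80604335), Pow(149, Rational(1, 2))))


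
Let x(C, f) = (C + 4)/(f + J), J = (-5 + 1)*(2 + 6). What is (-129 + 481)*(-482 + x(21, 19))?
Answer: -2214432/13 ≈ -1.7034e+5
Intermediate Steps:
J = -32 (J = -4*8 = -32)
x(C, f) = (4 + C)/(-32 + f) (x(C, f) = (C + 4)/(f - 32) = (4 + C)/(-32 + f))
(-129 + 481)*(-482 + x(21, 19)) = (-129 + 481)*(-482 + (4 + 21)/(-32 + 19)) = 352*(-482 + 25/(-13)) = 352*(-482 - 1/13*25) = 352*(-482 - 25/13) = 352*(-6291/13) = -2214432/13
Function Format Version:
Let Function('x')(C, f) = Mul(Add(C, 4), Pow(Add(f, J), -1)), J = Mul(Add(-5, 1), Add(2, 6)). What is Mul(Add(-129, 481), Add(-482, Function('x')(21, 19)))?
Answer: Rational(-2214432, 13) ≈ -1.7034e+5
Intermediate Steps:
J = -32 (J = Mul(-4, 8) = -32)
Function('x')(C, f) = Mul(Pow(Add(-32, f), -1), Add(4, C)) (Function('x')(C, f) = Mul(Add(C, 4), Pow(Add(f, -32), -1)) = Mul(Add(4, C), Pow(Add(-32, f), -1)) = Mul(Pow(Add(-32, f), -1), Add(4, C)))
Mul(Add(-129, 481), Add(-482, Function('x')(21, 19))) = Mul(Add(-129, 481), Add(-482, Mul(Pow(Add(-32, 19), -1), Add(4, 21)))) = Mul(352, Add(-482, Mul(Pow(-13, -1), 25))) = Mul(352, Add(-482, Mul(Rational(-1, 13), 25))) = Mul(352, Add(-482, Rational(-25, 13))) = Mul(352, Rational(-6291, 13)) = Rational(-2214432, 13)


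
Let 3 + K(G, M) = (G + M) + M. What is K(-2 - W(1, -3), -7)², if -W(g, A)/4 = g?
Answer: 225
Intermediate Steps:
W(g, A) = -4*g
K(G, M) = -3 + G + 2*M (K(G, M) = -3 + ((G + M) + M) = -3 + (G + 2*M) = -3 + G + 2*M)
K(-2 - W(1, -3), -7)² = (-3 + (-2 - (-4)) + 2*(-7))² = (-3 + (-2 - 1*(-4)) - 14)² = (-3 + (-2 + 4) - 14)² = (-3 + 2 - 14)² = (-15)² = 225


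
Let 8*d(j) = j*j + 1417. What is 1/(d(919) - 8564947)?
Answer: -4/33836799 ≈ -1.1821e-7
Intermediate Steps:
d(j) = 1417/8 + j²/8 (d(j) = (j*j + 1417)/8 = (j² + 1417)/8 = (1417 + j²)/8 = 1417/8 + j²/8)
1/(d(919) - 8564947) = 1/((1417/8 + (⅛)*919²) - 8564947) = 1/((1417/8 + (⅛)*844561) - 8564947) = 1/((1417/8 + 844561/8) - 8564947) = 1/(422989/4 - 8564947) = 1/(-33836799/4) = -4/33836799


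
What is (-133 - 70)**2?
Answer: 41209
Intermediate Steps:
(-133 - 70)**2 = (-203)**2 = 41209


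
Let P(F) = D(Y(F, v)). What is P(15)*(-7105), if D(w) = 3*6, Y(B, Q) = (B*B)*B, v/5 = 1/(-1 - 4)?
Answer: -127890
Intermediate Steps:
v = -1 (v = 5/(-1 - 4) = 5/(-5) = 5*(-⅕) = -1)
Y(B, Q) = B³ (Y(B, Q) = B²*B = B³)
D(w) = 18
P(F) = 18
P(15)*(-7105) = 18*(-7105) = -127890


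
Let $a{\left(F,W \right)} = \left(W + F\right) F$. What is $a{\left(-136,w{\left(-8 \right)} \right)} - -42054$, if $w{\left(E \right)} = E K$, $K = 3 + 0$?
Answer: $63814$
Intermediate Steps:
$K = 3$
$w{\left(E \right)} = 3 E$ ($w{\left(E \right)} = E 3 = 3 E$)
$a{\left(F,W \right)} = F \left(F + W\right)$ ($a{\left(F,W \right)} = \left(F + W\right) F = F \left(F + W\right)$)
$a{\left(-136,w{\left(-8 \right)} \right)} - -42054 = - 136 \left(-136 + 3 \left(-8\right)\right) - -42054 = - 136 \left(-136 - 24\right) + 42054 = \left(-136\right) \left(-160\right) + 42054 = 21760 + 42054 = 63814$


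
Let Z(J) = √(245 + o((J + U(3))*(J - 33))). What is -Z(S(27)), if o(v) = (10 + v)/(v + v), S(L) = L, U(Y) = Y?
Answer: -√8837/6 ≈ -15.668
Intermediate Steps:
o(v) = (10 + v)/(2*v) (o(v) = (10 + v)/((2*v)) = (10 + v)*(1/(2*v)) = (10 + v)/(2*v))
Z(J) = √(245 + (10 + (-33 + J)*(3 + J))/(2*(-33 + J)*(3 + J))) (Z(J) = √(245 + (10 + (J + 3)*(J - 33))/(2*(((J + 3)*(J - 33))))) = √(245 + (10 + (3 + J)*(-33 + J))/(2*(((3 + J)*(-33 + J))))) = √(245 + (10 + (-33 + J)*(3 + J))/(2*(((-33 + J)*(3 + J))))) = √(245 + (1/((-33 + J)*(3 + J)))*(10 + (-33 + J)*(3 + J))/2) = √(245 + (10 + (-33 + J)*(3 + J))/(2*(-33 + J)*(3 + J))))
-Z(S(27)) = -√2*√((-48599 - 14730*27 + 491*27²)/(-99 + 27² - 30*27))/2 = -√2*√((-48599 - 397710 + 491*729)/(-99 + 729 - 810))/2 = -√2*√((-48599 - 397710 + 357939)/(-180))/2 = -√2*√(-1/180*(-88370))/2 = -√2*√(8837/18)/2 = -√2*√17674/6/2 = -√8837/6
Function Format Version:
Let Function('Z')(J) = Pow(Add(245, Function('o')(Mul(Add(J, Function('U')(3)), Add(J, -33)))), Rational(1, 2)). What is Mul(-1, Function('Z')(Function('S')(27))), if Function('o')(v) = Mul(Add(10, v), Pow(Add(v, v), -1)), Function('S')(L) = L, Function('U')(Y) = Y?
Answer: Mul(Rational(-1, 6), Pow(8837, Rational(1, 2))) ≈ -15.668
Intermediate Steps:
Function('o')(v) = Mul(Rational(1, 2), Pow(v, -1), Add(10, v)) (Function('o')(v) = Mul(Add(10, v), Pow(Mul(2, v), -1)) = Mul(Add(10, v), Mul(Rational(1, 2), Pow(v, -1))) = Mul(Rational(1, 2), Pow(v, -1), Add(10, v)))
Function('Z')(J) = Pow(Add(245, Mul(Rational(1, 2), Pow(Add(-33, J), -1), Pow(Add(3, J), -1), Add(10, Mul(Add(-33, J), Add(3, J))))), Rational(1, 2)) (Function('Z')(J) = Pow(Add(245, Mul(Rational(1, 2), Pow(Mul(Add(J, 3), Add(J, -33)), -1), Add(10, Mul(Add(J, 3), Add(J, -33))))), Rational(1, 2)) = Pow(Add(245, Mul(Rational(1, 2), Pow(Mul(Add(3, J), Add(-33, J)), -1), Add(10, Mul(Add(3, J), Add(-33, J))))), Rational(1, 2)) = Pow(Add(245, Mul(Rational(1, 2), Pow(Mul(Add(-33, J), Add(3, J)), -1), Add(10, Mul(Add(-33, J), Add(3, J))))), Rational(1, 2)) = Pow(Add(245, Mul(Rational(1, 2), Mul(Pow(Add(-33, J), -1), Pow(Add(3, J), -1)), Add(10, Mul(Add(-33, J), Add(3, J))))), Rational(1, 2)) = Pow(Add(245, Mul(Rational(1, 2), Pow(Add(-33, J), -1), Pow(Add(3, J), -1), Add(10, Mul(Add(-33, J), Add(3, J))))), Rational(1, 2)))
Mul(-1, Function('Z')(Function('S')(27))) = Mul(-1, Mul(Rational(1, 2), Pow(2, Rational(1, 2)), Pow(Mul(Pow(Add(-99, Pow(27, 2), Mul(-30, 27)), -1), Add(-48599, Mul(-14730, 27), Mul(491, Pow(27, 2)))), Rational(1, 2)))) = Mul(-1, Mul(Rational(1, 2), Pow(2, Rational(1, 2)), Pow(Mul(Pow(Add(-99, 729, -810), -1), Add(-48599, -397710, Mul(491, 729))), Rational(1, 2)))) = Mul(-1, Mul(Rational(1, 2), Pow(2, Rational(1, 2)), Pow(Mul(Pow(-180, -1), Add(-48599, -397710, 357939)), Rational(1, 2)))) = Mul(-1, Mul(Rational(1, 2), Pow(2, Rational(1, 2)), Pow(Mul(Rational(-1, 180), -88370), Rational(1, 2)))) = Mul(-1, Mul(Rational(1, 2), Pow(2, Rational(1, 2)), Pow(Rational(8837, 18), Rational(1, 2)))) = Mul(-1, Mul(Rational(1, 2), Pow(2, Rational(1, 2)), Mul(Rational(1, 6), Pow(17674, Rational(1, 2))))) = Mul(-1, Mul(Rational(1, 6), Pow(8837, Rational(1, 2)))) = Mul(Rational(-1, 6), Pow(8837, Rational(1, 2)))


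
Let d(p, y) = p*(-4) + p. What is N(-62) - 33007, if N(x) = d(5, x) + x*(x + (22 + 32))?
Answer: -32526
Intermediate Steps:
d(p, y) = -3*p (d(p, y) = -4*p + p = -3*p)
N(x) = -15 + x*(54 + x) (N(x) = -3*5 + x*(x + (22 + 32)) = -15 + x*(x + 54) = -15 + x*(54 + x))
N(-62) - 33007 = (-15 + (-62)² + 54*(-62)) - 33007 = (-15 + 3844 - 3348) - 33007 = 481 - 33007 = -32526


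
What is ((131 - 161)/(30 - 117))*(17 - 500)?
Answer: -4830/29 ≈ -166.55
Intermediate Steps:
((131 - 161)/(30 - 117))*(17 - 500) = -30/(-87)*(-483) = -30*(-1/87)*(-483) = (10/29)*(-483) = -4830/29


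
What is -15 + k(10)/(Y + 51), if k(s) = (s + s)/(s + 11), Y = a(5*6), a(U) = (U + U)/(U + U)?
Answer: -4090/273 ≈ -14.982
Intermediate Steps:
a(U) = 1 (a(U) = (2*U)/((2*U)) = (2*U)*(1/(2*U)) = 1)
Y = 1
k(s) = 2*s/(11 + s) (k(s) = (2*s)/(11 + s) = 2*s/(11 + s))
-15 + k(10)/(Y + 51) = -15 + (2*10/(11 + 10))/(1 + 51) = -15 + (2*10/21)/52 = -15 + (2*10*(1/21))/52 = -15 + (1/52)*(20/21) = -15 + 5/273 = -4090/273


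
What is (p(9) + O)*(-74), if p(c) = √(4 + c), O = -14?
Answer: 1036 - 74*√13 ≈ 769.19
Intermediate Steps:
(p(9) + O)*(-74) = (√(4 + 9) - 14)*(-74) = (√13 - 14)*(-74) = (-14 + √13)*(-74) = 1036 - 74*√13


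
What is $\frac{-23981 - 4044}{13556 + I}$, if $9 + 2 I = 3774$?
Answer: $- \frac{56050}{30877} \approx -1.8153$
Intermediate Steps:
$I = \frac{3765}{2}$ ($I = - \frac{9}{2} + \frac{1}{2} \cdot 3774 = - \frac{9}{2} + 1887 = \frac{3765}{2} \approx 1882.5$)
$\frac{-23981 - 4044}{13556 + I} = \frac{-23981 - 4044}{13556 + \frac{3765}{2}} = - \frac{28025}{\frac{30877}{2}} = \left(-28025\right) \frac{2}{30877} = - \frac{56050}{30877}$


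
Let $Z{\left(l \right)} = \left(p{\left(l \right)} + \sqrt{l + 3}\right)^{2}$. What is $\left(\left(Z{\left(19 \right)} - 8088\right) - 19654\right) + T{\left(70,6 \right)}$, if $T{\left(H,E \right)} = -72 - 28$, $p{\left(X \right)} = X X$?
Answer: $102501 + 722 \sqrt{22} \approx 1.0589 \cdot 10^{5}$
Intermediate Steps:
$p{\left(X \right)} = X^{2}$
$T{\left(H,E \right)} = -100$ ($T{\left(H,E \right)} = -72 - 28 = -100$)
$Z{\left(l \right)} = \left(l^{2} + \sqrt{3 + l}\right)^{2}$ ($Z{\left(l \right)} = \left(l^{2} + \sqrt{l + 3}\right)^{2} = \left(l^{2} + \sqrt{3 + l}\right)^{2}$)
$\left(\left(Z{\left(19 \right)} - 8088\right) - 19654\right) + T{\left(70,6 \right)} = \left(\left(\left(19^{2} + \sqrt{3 + 19}\right)^{2} - 8088\right) - 19654\right) - 100 = \left(\left(\left(361 + \sqrt{22}\right)^{2} - 8088\right) - 19654\right) - 100 = \left(\left(-8088 + \left(361 + \sqrt{22}\right)^{2}\right) - 19654\right) - 100 = \left(-27742 + \left(361 + \sqrt{22}\right)^{2}\right) - 100 = -27842 + \left(361 + \sqrt{22}\right)^{2}$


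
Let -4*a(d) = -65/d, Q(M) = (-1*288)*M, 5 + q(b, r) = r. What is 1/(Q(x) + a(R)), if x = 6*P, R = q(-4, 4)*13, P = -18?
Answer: 4/124411 ≈ 3.2151e-5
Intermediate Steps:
q(b, r) = -5 + r
R = -13 (R = (-5 + 4)*13 = -1*13 = -13)
x = -108 (x = 6*(-18) = -108)
Q(M) = -288*M
a(d) = 65/(4*d) (a(d) = -(-65)/(4*d) = 65/(4*d))
1/(Q(x) + a(R)) = 1/(-288*(-108) + (65/4)/(-13)) = 1/(31104 + (65/4)*(-1/13)) = 1/(31104 - 5/4) = 1/(124411/4) = 4/124411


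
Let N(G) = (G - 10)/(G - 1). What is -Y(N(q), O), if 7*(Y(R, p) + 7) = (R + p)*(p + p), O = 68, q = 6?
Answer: -6493/5 ≈ -1298.6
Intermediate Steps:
N(G) = (-10 + G)/(-1 + G)
Y(R, p) = -7 + 2*p*(R + p)/7 (Y(R, p) = -7 + ((R + p)*(p + p))/7 = -7 + ((R + p)*(2*p))/7 = -7 + (2*p*(R + p))/7 = -7 + 2*p*(R + p)/7)
-Y(N(q), O) = -(-7 + (2/7)*68**2 + (2/7)*((-10 + 6)/(-1 + 6))*68) = -(-7 + (2/7)*4624 + (2/7)*(-4/5)*68) = -(-7 + 9248/7 + (2/7)*((1/5)*(-4))*68) = -(-7 + 9248/7 + (2/7)*(-4/5)*68) = -(-7 + 9248/7 - 544/35) = -1*6493/5 = -6493/5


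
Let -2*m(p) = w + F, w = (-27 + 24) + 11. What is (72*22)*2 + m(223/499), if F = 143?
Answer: 6185/2 ≈ 3092.5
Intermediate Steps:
w = 8 (w = -3 + 11 = 8)
m(p) = -151/2 (m(p) = -(8 + 143)/2 = -½*151 = -151/2)
(72*22)*2 + m(223/499) = (72*22)*2 - 151/2 = 1584*2 - 151/2 = 3168 - 151/2 = 6185/2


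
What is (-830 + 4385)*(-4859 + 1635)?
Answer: -11461320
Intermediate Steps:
(-830 + 4385)*(-4859 + 1635) = 3555*(-3224) = -11461320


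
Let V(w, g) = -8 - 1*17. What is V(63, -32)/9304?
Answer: -25/9304 ≈ -0.0026870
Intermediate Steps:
V(w, g) = -25 (V(w, g) = -8 - 17 = -25)
V(63, -32)/9304 = -25/9304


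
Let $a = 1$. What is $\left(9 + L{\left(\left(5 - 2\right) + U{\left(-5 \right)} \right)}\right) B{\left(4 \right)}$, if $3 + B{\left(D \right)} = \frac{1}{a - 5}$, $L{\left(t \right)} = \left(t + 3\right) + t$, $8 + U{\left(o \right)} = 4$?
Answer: $- \frac{65}{2} \approx -32.5$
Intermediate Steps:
$U{\left(o \right)} = -4$ ($U{\left(o \right)} = -8 + 4 = -4$)
$L{\left(t \right)} = 3 + 2 t$ ($L{\left(t \right)} = \left(3 + t\right) + t = 3 + 2 t$)
$B{\left(D \right)} = - \frac{13}{4}$ ($B{\left(D \right)} = -3 + \frac{1}{1 - 5} = -3 + \frac{1}{-4} = -3 - \frac{1}{4} = - \frac{13}{4}$)
$\left(9 + L{\left(\left(5 - 2\right) + U{\left(-5 \right)} \right)}\right) B{\left(4 \right)} = \left(9 + \left(3 + 2 \left(\left(5 - 2\right) - 4\right)\right)\right) \left(- \frac{13}{4}\right) = \left(9 + \left(3 + 2 \left(3 - 4\right)\right)\right) \left(- \frac{13}{4}\right) = \left(9 + \left(3 + 2 \left(-1\right)\right)\right) \left(- \frac{13}{4}\right) = \left(9 + \left(3 - 2\right)\right) \left(- \frac{13}{4}\right) = \left(9 + 1\right) \left(- \frac{13}{4}\right) = 10 \left(- \frac{13}{4}\right) = - \frac{65}{2}$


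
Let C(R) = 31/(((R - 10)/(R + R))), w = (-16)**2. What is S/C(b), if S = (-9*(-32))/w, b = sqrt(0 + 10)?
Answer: 9/496 - 9*sqrt(10)/496 ≈ -0.039235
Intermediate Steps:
w = 256
b = sqrt(10) ≈ 3.1623
S = 9/8 (S = -9*(-32)/256 = 288*(1/256) = 9/8 ≈ 1.1250)
C(R) = 62*R/(-10 + R) (C(R) = 31/(((-10 + R)/((2*R)))) = 31/(((-10 + R)*(1/(2*R)))) = 31/(((-10 + R)/(2*R))) = 31*(2*R/(-10 + R)) = 62*R/(-10 + R))
S/C(b) = 9/(8*((62*sqrt(10)/(-10 + sqrt(10))))) = 9*(sqrt(10)*(-10 + sqrt(10))/620)/8 = 9*sqrt(10)*(-10 + sqrt(10))/4960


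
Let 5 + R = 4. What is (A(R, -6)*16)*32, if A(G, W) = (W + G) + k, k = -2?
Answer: -4608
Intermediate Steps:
R = -1 (R = -5 + 4 = -1)
A(G, W) = -2 + G + W (A(G, W) = (W + G) - 2 = (G + W) - 2 = -2 + G + W)
(A(R, -6)*16)*32 = ((-2 - 1 - 6)*16)*32 = -9*16*32 = -144*32 = -4608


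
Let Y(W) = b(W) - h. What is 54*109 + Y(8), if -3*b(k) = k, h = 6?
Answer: 17632/3 ≈ 5877.3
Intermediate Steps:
b(k) = -k/3
Y(W) = -6 - W/3 (Y(W) = -W/3 - 1*6 = -W/3 - 6 = -6 - W/3)
54*109 + Y(8) = 54*109 + (-6 - ⅓*8) = 5886 + (-6 - 8/3) = 5886 - 26/3 = 17632/3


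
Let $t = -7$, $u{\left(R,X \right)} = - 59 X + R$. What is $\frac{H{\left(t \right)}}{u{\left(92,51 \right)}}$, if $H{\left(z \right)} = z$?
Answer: $\frac{7}{2917} \approx 0.0023997$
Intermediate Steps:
$u{\left(R,X \right)} = R - 59 X$
$\frac{H{\left(t \right)}}{u{\left(92,51 \right)}} = - \frac{7}{92 - 3009} = - \frac{7}{-2917} = \left(-7\right) \left(- \frac{1}{2917}\right) = \frac{7}{2917}$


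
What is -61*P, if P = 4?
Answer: -244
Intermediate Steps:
-61*P = -61*4 = -244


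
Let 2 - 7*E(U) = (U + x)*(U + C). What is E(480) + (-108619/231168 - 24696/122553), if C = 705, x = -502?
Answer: 3907382380087/1049271552 ≈ 3723.9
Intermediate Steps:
E(U) = 2/7 - (-502 + U)*(705 + U)/7 (E(U) = 2/7 - (U - 502)*(U + 705)/7 = 2/7 - (-502 + U)*(705 + U)/7)
E(480) + (-108619/231168 - 24696/122553) = (353912/7 - 29*480 - ⅐*480²) + (-108619/231168 - 24696/122553) = (353912/7 - 13920 - ⅐*230400) + (-108619*1/231168 - 24696*1/122553) = (353912/7 - 13920 - 230400/7) + (-15517/33024 - 2744/13617) = 26072/7 - 100637615/149895936 = 3907382380087/1049271552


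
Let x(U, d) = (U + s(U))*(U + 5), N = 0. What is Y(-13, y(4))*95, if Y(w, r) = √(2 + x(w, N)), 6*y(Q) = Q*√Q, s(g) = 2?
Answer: 285*√10 ≈ 901.25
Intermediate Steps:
x(U, d) = (2 + U)*(5 + U) (x(U, d) = (U + 2)*(U + 5) = (2 + U)*(5 + U))
y(Q) = Q^(3/2)/6 (y(Q) = (Q*√Q)/6 = Q^(3/2)/6)
Y(w, r) = √(12 + w² + 7*w) (Y(w, r) = √(2 + (10 + w² + 7*w)) = √(12 + w² + 7*w))
Y(-13, y(4))*95 = √(12 + (-13)² + 7*(-13))*95 = √(12 + 169 - 91)*95 = √90*95 = (3*√10)*95 = 285*√10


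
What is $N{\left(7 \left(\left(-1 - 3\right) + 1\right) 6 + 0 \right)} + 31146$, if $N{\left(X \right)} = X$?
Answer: $31020$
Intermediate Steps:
$N{\left(7 \left(\left(-1 - 3\right) + 1\right) 6 + 0 \right)} + 31146 = \left(7 \left(\left(-1 - 3\right) + 1\right) 6 + 0\right) + 31146 = \left(7 \left(-4 + 1\right) 6 + 0\right) + 31146 = \left(7 \left(\left(-3\right) 6\right) + 0\right) + 31146 = \left(7 \left(-18\right) + 0\right) + 31146 = \left(-126 + 0\right) + 31146 = -126 + 31146 = 31020$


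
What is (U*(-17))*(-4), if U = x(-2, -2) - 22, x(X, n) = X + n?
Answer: -1768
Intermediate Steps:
U = -26 (U = (-2 - 2) - 22 = -4 - 22 = -26)
(U*(-17))*(-4) = -26*(-17)*(-4) = 442*(-4) = -1768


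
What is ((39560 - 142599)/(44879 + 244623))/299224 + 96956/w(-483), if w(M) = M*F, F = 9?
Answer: -8398905711722821/376562989209456 ≈ -22.304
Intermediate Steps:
w(M) = 9*M (w(M) = M*9 = 9*M)
((39560 - 142599)/(44879 + 244623))/299224 + 96956/w(-483) = ((39560 - 142599)/(44879 + 244623))/299224 + 96956/((9*(-483))) = -103039/289502*(1/299224) + 96956/(-4347) = -103039*1/289502*(1/299224) + 96956*(-1/4347) = -103039/289502*1/299224 - 96956/4347 = -103039/86625946448 - 96956/4347 = -8398905711722821/376562989209456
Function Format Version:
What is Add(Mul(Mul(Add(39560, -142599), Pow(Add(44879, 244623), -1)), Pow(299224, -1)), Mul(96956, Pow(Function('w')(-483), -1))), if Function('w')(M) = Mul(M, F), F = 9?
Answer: Rational(-8398905711722821, 376562989209456) ≈ -22.304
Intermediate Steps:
Function('w')(M) = Mul(9, M) (Function('w')(M) = Mul(M, 9) = Mul(9, M))
Add(Mul(Mul(Add(39560, -142599), Pow(Add(44879, 244623), -1)), Pow(299224, -1)), Mul(96956, Pow(Function('w')(-483), -1))) = Add(Mul(Mul(Add(39560, -142599), Pow(Add(44879, 244623), -1)), Pow(299224, -1)), Mul(96956, Pow(Mul(9, -483), -1))) = Add(Mul(Mul(-103039, Pow(289502, -1)), Rational(1, 299224)), Mul(96956, Pow(-4347, -1))) = Add(Mul(Mul(-103039, Rational(1, 289502)), Rational(1, 299224)), Mul(96956, Rational(-1, 4347))) = Add(Mul(Rational(-103039, 289502), Rational(1, 299224)), Rational(-96956, 4347)) = Add(Rational(-103039, 86625946448), Rational(-96956, 4347)) = Rational(-8398905711722821, 376562989209456)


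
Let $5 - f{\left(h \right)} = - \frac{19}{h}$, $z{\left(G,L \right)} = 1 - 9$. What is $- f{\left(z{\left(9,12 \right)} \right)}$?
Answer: $- \frac{21}{8} \approx -2.625$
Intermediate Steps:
$z{\left(G,L \right)} = -8$ ($z{\left(G,L \right)} = 1 - 9 = -8$)
$f{\left(h \right)} = 5 + \frac{19}{h}$ ($f{\left(h \right)} = 5 - - \frac{19}{h} = 5 + \frac{19}{h}$)
$- f{\left(z{\left(9,12 \right)} \right)} = - (5 + \frac{19}{-8}) = - (5 + 19 \left(- \frac{1}{8}\right)) = - (5 - \frac{19}{8}) = \left(-1\right) \frac{21}{8} = - \frac{21}{8}$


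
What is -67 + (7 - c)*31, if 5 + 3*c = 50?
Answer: -315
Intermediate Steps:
c = 15 (c = -5/3 + (⅓)*50 = -5/3 + 50/3 = 15)
-67 + (7 - c)*31 = -67 + (7 - 1*15)*31 = -67 + (7 - 15)*31 = -67 - 8*31 = -67 - 248 = -315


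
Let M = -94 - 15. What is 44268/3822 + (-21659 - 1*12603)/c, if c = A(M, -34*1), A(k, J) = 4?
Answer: -1556813/182 ≈ -8553.9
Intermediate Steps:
M = -109
c = 4
44268/3822 + (-21659 - 1*12603)/c = 44268/3822 + (-21659 - 1*12603)/4 = 44268*(1/3822) + (-21659 - 12603)*(¼) = 1054/91 - 34262*¼ = 1054/91 - 17131/2 = -1556813/182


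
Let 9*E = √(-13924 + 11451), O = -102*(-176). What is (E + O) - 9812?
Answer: 8140 + I*√2473/9 ≈ 8140.0 + 5.5255*I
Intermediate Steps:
O = 17952
E = I*√2473/9 (E = √(-13924 + 11451)/9 = √(-2473)/9 = (I*√2473)/9 = I*√2473/9 ≈ 5.5255*I)
(E + O) - 9812 = (I*√2473/9 + 17952) - 9812 = (17952 + I*√2473/9) - 9812 = 8140 + I*√2473/9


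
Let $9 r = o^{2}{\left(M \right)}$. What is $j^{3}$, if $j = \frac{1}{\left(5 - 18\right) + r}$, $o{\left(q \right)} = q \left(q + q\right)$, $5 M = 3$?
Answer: $- \frac{244140625}{529278808969} \approx -0.00046127$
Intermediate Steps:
$M = \frac{3}{5}$ ($M = \frac{1}{5} \cdot 3 = \frac{3}{5} \approx 0.6$)
$o{\left(q \right)} = 2 q^{2}$ ($o{\left(q \right)} = q 2 q = 2 q^{2}$)
$r = \frac{36}{625}$ ($r = \frac{\left(2 \left(\frac{3}{5}\right)^{2}\right)^{2}}{9} = \frac{\left(2 \cdot \frac{9}{25}\right)^{2}}{9} = \frac{\left(\frac{18}{25}\right)^{2}}{9} = \frac{1}{9} \cdot \frac{324}{625} = \frac{36}{625} \approx 0.0576$)
$j = - \frac{625}{8089}$ ($j = \frac{1}{\left(5 - 18\right) + \frac{36}{625}} = \frac{1}{-13 + \frac{36}{625}} = \frac{1}{- \frac{8089}{625}} = - \frac{625}{8089} \approx -0.077265$)
$j^{3} = \left(- \frac{625}{8089}\right)^{3} = - \frac{244140625}{529278808969}$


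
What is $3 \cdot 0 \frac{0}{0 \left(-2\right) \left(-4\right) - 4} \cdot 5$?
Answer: $0$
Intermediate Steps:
$3 \cdot 0 \frac{0}{0 \left(-2\right) \left(-4\right) - 4} \cdot 5 = 0 \frac{0}{0 \left(-4\right) - 4} \cdot 5 = 0 \frac{0}{0 - 4} \cdot 5 = 0 \frac{0}{-4} \cdot 5 = 0 \cdot 0 \left(- \frac{1}{4}\right) 5 = 0 \cdot 0 \cdot 5 = 0 \cdot 0 = 0$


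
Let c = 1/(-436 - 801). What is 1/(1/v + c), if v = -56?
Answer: -69272/1293 ≈ -53.575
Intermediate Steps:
c = -1/1237 (c = 1/(-1237) = -1/1237 ≈ -0.00080841)
1/(1/v + c) = 1/(1/(-56) - 1/1237) = 1/(-1/56 - 1/1237) = 1/(-1293/69272) = -69272/1293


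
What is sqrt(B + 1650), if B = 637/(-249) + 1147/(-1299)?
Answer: 2*sqrt(531678654941)/35939 ≈ 40.578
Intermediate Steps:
B = -123674/35939 (B = 637*(-1/249) + 1147*(-1/1299) = -637/249 - 1147/1299 = -123674/35939 ≈ -3.4412)
sqrt(B + 1650) = sqrt(-123674/35939 + 1650) = sqrt(59175676/35939) = 2*sqrt(531678654941)/35939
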